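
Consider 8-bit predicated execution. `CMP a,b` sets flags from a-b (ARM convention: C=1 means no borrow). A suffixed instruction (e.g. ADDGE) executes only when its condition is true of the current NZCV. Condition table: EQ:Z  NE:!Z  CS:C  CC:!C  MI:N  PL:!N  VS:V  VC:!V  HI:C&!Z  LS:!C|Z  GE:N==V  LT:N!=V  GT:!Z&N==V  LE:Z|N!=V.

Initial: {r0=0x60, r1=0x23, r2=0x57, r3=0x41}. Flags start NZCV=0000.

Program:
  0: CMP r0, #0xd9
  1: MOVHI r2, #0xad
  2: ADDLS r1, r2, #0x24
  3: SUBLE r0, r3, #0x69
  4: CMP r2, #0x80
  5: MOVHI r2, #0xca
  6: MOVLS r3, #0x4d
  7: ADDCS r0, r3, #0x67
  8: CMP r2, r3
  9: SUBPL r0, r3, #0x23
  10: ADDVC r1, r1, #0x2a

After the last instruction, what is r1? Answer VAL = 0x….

0: ✓ CMP  NZCV=1001
1: · MOVHI
2: ✓ ADDLS  r1←0x7b
3: · SUBLE
4: ✓ CMP  NZCV=1001
5: · MOVHI
6: ✓ MOVLS  r3←0x4d
7: · ADDCS
8: ✓ CMP  NZCV=0010
9: ✓ SUBPL  r0←0x2a
10: ✓ ADDVC  r1←0xa5

VAL = 0xa5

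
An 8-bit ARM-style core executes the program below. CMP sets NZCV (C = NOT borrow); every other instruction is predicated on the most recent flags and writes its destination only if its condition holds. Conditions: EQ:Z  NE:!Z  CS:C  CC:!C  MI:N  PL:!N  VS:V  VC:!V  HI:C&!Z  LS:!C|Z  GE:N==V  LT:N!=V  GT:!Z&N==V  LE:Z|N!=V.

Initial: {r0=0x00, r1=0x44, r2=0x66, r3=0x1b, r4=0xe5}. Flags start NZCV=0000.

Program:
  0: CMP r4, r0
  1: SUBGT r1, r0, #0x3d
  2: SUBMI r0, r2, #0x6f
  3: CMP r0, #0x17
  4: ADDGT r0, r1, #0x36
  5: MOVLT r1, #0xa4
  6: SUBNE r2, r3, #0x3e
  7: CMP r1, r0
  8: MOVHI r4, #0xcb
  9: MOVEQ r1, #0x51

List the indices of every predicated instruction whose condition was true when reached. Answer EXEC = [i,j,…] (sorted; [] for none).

EXEC = [2,5,6]

[0] flags=1010 → (cmp)
[1] flags=1010 GT?F → skip
[2] flags=1010 MI?T → r0=0xf7
[3] flags=1010 → (cmp)
[4] flags=1010 GT?F → skip
[5] flags=1010 LT?T → r1=0xa4
[6] flags=1010 NE?T → r2=0xdd
[7] flags=1000 → (cmp)
[8] flags=1000 HI?F → skip
[9] flags=1000 EQ?F → skip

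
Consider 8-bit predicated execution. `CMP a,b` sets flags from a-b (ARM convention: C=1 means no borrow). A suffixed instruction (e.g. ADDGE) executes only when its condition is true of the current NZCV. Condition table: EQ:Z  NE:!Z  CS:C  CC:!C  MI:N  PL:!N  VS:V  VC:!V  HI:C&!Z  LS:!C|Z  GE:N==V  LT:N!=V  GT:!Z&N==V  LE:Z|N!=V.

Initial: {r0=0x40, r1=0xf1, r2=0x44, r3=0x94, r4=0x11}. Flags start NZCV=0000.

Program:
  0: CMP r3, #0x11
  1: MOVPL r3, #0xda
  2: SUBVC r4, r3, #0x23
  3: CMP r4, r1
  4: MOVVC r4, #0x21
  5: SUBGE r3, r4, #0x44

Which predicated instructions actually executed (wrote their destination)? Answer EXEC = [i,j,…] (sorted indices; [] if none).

[0] flags=1010 → (cmp)
[1] flags=1010 PL?F → skip
[2] flags=1010 VC?T → r4=0x71
[3] flags=1001 → (cmp)
[4] flags=1001 VC?F → skip
[5] flags=1001 GE?T → r3=0x2d

EXEC = [2,5]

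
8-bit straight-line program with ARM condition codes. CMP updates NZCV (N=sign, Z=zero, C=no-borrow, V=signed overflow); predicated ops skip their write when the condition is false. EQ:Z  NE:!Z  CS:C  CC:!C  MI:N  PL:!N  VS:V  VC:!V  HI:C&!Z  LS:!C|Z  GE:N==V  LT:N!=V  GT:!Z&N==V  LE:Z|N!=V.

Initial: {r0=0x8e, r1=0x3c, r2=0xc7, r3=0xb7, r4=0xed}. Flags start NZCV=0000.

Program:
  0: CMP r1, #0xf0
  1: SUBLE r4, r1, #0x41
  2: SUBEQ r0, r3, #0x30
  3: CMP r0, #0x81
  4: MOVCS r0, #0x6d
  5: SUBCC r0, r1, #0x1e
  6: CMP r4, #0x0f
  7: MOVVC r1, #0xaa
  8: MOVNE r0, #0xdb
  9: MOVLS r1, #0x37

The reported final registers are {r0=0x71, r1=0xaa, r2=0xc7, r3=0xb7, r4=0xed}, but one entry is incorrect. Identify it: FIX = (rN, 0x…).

[0] flags=0000 → (cmp)
[1] flags=0000 LE?F → skip
[2] flags=0000 EQ?F → skip
[3] flags=0010 → (cmp)
[4] flags=0010 CS?T → r0=0x6d
[5] flags=0010 CC?F → skip
[6] flags=1010 → (cmp)
[7] flags=1010 VC?T → r1=0xaa
[8] flags=1010 NE?T → r0=0xdb
[9] flags=1010 LS?F → skip

FIX = (r0, 0xdb)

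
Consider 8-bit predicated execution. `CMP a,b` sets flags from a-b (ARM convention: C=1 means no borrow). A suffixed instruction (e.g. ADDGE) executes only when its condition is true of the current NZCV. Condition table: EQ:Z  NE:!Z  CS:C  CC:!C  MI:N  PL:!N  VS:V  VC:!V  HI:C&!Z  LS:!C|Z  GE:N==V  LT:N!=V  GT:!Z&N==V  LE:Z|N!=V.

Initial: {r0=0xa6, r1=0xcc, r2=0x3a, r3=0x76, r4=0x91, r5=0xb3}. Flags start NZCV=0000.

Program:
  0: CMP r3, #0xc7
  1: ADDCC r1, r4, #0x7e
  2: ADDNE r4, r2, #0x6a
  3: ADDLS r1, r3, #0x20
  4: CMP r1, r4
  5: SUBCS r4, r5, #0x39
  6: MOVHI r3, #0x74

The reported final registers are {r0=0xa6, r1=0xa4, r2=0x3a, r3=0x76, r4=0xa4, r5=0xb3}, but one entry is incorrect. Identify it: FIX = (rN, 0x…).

FIX = (r1, 0x96)

[0] flags=1001 → (cmp)
[1] flags=1001 CC?T → r1=0x0f
[2] flags=1001 NE?T → r4=0xa4
[3] flags=1001 LS?T → r1=0x96
[4] flags=1000 → (cmp)
[5] flags=1000 CS?F → skip
[6] flags=1000 HI?F → skip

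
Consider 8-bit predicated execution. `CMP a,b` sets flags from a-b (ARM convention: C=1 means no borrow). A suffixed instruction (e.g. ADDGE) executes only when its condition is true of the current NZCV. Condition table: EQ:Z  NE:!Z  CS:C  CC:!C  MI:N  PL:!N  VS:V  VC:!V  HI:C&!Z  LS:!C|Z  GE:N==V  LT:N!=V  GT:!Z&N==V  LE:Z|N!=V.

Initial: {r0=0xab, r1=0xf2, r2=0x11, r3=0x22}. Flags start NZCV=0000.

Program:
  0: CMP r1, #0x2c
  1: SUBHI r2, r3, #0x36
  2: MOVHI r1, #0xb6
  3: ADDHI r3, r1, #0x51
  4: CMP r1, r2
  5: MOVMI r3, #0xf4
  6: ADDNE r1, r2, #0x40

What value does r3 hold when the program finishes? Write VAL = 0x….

VAL = 0xf4

[0] flags=1010 → (cmp)
[1] flags=1010 HI?T → r2=0xec
[2] flags=1010 HI?T → r1=0xb6
[3] flags=1010 HI?T → r3=0x07
[4] flags=1000 → (cmp)
[5] flags=1000 MI?T → r3=0xf4
[6] flags=1000 NE?T → r1=0x2c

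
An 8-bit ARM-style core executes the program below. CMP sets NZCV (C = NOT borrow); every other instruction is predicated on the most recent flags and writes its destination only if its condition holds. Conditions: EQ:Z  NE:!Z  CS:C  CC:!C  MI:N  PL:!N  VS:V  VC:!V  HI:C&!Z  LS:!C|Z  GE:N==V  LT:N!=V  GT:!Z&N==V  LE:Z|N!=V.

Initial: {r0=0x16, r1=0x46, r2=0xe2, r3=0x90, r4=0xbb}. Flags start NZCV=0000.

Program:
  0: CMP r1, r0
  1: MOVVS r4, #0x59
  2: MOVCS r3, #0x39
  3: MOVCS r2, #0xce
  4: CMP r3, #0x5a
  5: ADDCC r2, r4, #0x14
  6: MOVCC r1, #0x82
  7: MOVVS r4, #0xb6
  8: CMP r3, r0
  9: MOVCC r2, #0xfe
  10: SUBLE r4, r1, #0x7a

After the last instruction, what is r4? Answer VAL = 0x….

VAL = 0xbb

[0] flags=0010 → (cmp)
[1] flags=0010 VS?F → skip
[2] flags=0010 CS?T → r3=0x39
[3] flags=0010 CS?T → r2=0xce
[4] flags=1000 → (cmp)
[5] flags=1000 CC?T → r2=0xcf
[6] flags=1000 CC?T → r1=0x82
[7] flags=1000 VS?F → skip
[8] flags=0010 → (cmp)
[9] flags=0010 CC?F → skip
[10] flags=0010 LE?F → skip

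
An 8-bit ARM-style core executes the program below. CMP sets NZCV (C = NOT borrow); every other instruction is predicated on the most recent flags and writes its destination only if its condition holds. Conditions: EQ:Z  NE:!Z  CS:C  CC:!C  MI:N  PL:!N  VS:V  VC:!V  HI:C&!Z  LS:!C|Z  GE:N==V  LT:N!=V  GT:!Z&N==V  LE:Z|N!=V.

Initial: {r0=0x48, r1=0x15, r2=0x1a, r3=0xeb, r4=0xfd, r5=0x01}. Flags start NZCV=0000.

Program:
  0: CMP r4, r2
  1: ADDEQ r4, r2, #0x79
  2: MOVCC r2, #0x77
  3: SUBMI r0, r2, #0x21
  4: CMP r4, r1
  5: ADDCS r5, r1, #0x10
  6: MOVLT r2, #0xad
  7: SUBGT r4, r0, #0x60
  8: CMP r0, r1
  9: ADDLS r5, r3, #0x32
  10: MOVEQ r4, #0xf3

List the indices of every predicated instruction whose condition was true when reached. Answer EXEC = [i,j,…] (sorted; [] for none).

[0] flags=1010 → (cmp)
[1] flags=1010 EQ?F → skip
[2] flags=1010 CC?F → skip
[3] flags=1010 MI?T → r0=0xf9
[4] flags=1010 → (cmp)
[5] flags=1010 CS?T → r5=0x25
[6] flags=1010 LT?T → r2=0xad
[7] flags=1010 GT?F → skip
[8] flags=1010 → (cmp)
[9] flags=1010 LS?F → skip
[10] flags=1010 EQ?F → skip

EXEC = [3,5,6]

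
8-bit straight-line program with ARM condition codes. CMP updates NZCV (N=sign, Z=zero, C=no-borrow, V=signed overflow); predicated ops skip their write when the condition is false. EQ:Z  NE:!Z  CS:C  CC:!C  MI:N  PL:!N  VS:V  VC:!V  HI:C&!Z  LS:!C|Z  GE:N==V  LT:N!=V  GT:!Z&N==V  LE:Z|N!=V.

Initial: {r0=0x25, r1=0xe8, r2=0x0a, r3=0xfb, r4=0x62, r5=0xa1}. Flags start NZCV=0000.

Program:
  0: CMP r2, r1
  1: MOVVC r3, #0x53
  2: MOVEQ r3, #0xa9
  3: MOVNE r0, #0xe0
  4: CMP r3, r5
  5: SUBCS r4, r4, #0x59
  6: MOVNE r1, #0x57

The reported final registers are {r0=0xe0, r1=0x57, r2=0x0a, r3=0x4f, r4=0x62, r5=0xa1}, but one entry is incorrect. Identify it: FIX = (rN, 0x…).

0: ✓ CMP  NZCV=0000
1: ✓ MOVVC  r3←0x53
2: · MOVEQ
3: ✓ MOVNE  r0←0xe0
4: ✓ CMP  NZCV=1001
5: · SUBCS
6: ✓ MOVNE  r1←0x57

FIX = (r3, 0x53)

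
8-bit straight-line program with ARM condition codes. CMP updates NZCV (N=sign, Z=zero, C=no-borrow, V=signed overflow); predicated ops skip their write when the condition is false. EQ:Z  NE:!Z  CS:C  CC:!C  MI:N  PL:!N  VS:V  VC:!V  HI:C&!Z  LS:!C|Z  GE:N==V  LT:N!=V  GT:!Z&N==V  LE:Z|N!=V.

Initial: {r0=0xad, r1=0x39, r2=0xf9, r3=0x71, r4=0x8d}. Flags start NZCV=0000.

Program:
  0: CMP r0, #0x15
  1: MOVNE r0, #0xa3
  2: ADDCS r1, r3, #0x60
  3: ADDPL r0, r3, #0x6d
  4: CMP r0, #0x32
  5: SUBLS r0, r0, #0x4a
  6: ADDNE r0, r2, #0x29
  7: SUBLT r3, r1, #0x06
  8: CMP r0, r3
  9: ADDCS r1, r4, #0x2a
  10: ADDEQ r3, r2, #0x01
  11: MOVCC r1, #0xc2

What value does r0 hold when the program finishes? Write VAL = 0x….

VAL = 0x22

0: ✓ CMP  NZCV=1010
1: ✓ MOVNE  r0←0xa3
2: ✓ ADDCS  r1←0xd1
3: · ADDPL
4: ✓ CMP  NZCV=0011
5: · SUBLS
6: ✓ ADDNE  r0←0x22
7: ✓ SUBLT  r3←0xcb
8: ✓ CMP  NZCV=0000
9: · ADDCS
10: · ADDEQ
11: ✓ MOVCC  r1←0xc2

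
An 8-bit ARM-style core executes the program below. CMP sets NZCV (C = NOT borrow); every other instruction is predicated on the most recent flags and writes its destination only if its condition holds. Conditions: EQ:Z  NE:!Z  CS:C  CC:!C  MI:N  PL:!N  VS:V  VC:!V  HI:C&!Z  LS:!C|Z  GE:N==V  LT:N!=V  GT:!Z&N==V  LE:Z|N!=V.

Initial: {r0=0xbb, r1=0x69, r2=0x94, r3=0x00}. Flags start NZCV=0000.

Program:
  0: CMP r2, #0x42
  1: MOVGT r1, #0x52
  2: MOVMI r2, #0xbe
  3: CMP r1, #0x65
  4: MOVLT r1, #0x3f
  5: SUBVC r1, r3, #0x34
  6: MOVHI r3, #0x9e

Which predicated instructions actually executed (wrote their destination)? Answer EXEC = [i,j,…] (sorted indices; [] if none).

EXEC = [5,6]

[0] flags=0011 → (cmp)
[1] flags=0011 GT?F → skip
[2] flags=0011 MI?F → skip
[3] flags=0010 → (cmp)
[4] flags=0010 LT?F → skip
[5] flags=0010 VC?T → r1=0xcc
[6] flags=0010 HI?T → r3=0x9e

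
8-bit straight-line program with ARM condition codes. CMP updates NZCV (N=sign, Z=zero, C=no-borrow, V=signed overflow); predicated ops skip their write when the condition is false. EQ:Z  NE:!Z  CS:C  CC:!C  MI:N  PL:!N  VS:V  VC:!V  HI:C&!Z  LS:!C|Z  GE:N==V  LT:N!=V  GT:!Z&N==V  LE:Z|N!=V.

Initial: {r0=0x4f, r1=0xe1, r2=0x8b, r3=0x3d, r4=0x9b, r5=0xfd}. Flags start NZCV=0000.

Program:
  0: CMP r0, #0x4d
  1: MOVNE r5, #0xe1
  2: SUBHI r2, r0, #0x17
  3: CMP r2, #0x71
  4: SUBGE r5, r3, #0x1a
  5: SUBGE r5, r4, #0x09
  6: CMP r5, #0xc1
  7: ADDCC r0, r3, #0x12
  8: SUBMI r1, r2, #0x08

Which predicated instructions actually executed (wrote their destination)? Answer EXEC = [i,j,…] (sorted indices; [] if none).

EXEC = [1,2]

[0] flags=0010 → (cmp)
[1] flags=0010 NE?T → r5=0xe1
[2] flags=0010 HI?T → r2=0x38
[3] flags=1000 → (cmp)
[4] flags=1000 GE?F → skip
[5] flags=1000 GE?F → skip
[6] flags=0010 → (cmp)
[7] flags=0010 CC?F → skip
[8] flags=0010 MI?F → skip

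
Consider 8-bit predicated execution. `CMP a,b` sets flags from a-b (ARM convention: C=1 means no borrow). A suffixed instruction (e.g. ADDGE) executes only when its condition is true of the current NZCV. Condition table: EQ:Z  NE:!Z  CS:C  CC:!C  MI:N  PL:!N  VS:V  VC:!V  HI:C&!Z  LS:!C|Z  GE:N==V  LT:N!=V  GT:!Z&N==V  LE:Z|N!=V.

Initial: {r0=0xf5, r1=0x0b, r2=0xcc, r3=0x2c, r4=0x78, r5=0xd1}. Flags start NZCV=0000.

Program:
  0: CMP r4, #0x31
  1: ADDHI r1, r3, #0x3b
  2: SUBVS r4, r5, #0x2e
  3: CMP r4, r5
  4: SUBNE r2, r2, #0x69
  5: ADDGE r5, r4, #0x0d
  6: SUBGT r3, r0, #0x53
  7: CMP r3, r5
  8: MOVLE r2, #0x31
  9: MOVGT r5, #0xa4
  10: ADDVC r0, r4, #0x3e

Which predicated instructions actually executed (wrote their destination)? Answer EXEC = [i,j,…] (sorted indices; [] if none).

EXEC = [1,4,5,6,9,10]

0: ✓ CMP  NZCV=0010
1: ✓ ADDHI  r1←0x67
2: · SUBVS
3: ✓ CMP  NZCV=1001
4: ✓ SUBNE  r2←0x63
5: ✓ ADDGE  r5←0x85
6: ✓ SUBGT  r3←0xa2
7: ✓ CMP  NZCV=0010
8: · MOVLE
9: ✓ MOVGT  r5←0xa4
10: ✓ ADDVC  r0←0xb6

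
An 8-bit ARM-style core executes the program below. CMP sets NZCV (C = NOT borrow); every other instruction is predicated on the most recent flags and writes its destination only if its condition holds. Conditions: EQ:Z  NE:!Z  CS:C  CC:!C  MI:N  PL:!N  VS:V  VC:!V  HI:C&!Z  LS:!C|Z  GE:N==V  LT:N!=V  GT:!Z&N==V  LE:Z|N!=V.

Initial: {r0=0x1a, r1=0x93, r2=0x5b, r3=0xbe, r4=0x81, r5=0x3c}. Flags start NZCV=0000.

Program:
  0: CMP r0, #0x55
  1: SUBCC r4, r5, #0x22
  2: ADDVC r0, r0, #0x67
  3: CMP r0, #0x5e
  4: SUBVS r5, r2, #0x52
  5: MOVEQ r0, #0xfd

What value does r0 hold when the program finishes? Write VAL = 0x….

VAL = 0x81

[0] flags=1000 → (cmp)
[1] flags=1000 CC?T → r4=0x1a
[2] flags=1000 VC?T → r0=0x81
[3] flags=0011 → (cmp)
[4] flags=0011 VS?T → r5=0x09
[5] flags=0011 EQ?F → skip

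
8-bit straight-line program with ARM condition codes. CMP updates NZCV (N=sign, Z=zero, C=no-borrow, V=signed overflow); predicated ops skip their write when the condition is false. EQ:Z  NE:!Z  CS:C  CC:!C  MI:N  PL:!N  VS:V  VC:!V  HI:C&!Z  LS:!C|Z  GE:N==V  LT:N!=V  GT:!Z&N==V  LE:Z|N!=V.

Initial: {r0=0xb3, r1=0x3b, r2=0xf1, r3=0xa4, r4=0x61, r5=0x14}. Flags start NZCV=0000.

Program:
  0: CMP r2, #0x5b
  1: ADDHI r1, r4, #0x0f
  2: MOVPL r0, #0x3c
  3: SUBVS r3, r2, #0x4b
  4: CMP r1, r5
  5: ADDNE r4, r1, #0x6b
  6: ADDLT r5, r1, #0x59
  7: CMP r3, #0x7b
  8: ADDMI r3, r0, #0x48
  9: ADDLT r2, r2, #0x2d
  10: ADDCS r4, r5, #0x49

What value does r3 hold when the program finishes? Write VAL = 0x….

[0] flags=1010 → (cmp)
[1] flags=1010 HI?T → r1=0x70
[2] flags=1010 PL?F → skip
[3] flags=1010 VS?F → skip
[4] flags=0010 → (cmp)
[5] flags=0010 NE?T → r4=0xdb
[6] flags=0010 LT?F → skip
[7] flags=0011 → (cmp)
[8] flags=0011 MI?F → skip
[9] flags=0011 LT?T → r2=0x1e
[10] flags=0011 CS?T → r4=0x5d

VAL = 0xa4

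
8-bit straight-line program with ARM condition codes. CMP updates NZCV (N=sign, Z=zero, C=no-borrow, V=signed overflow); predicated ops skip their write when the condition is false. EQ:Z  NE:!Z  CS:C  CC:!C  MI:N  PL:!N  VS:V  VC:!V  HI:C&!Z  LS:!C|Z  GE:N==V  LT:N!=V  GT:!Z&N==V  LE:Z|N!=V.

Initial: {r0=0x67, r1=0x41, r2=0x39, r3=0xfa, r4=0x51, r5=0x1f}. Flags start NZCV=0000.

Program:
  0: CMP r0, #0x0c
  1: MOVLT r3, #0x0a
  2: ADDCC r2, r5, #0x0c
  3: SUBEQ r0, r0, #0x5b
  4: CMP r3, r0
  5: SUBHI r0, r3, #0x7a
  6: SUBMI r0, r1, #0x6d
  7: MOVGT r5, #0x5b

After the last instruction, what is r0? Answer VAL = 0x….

VAL = 0xd4

0: ✓ CMP  NZCV=0010
1: · MOVLT
2: · ADDCC
3: · SUBEQ
4: ✓ CMP  NZCV=1010
5: ✓ SUBHI  r0←0x80
6: ✓ SUBMI  r0←0xd4
7: · MOVGT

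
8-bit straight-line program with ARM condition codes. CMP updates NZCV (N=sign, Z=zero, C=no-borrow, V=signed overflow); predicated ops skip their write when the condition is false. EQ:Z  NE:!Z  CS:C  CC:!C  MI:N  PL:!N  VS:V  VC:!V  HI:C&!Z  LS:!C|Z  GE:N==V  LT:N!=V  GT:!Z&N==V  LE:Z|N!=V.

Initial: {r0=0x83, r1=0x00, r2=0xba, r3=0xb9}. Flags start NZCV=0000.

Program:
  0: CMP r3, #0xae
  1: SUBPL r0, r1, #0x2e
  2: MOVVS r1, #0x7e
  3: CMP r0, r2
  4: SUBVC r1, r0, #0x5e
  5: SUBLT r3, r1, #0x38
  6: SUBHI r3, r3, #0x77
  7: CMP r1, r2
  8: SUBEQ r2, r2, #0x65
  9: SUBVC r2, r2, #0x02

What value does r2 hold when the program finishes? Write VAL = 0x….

VAL = 0xba

0: ✓ CMP  NZCV=0010
1: ✓ SUBPL  r0←0xd2
2: · MOVVS
3: ✓ CMP  NZCV=0010
4: ✓ SUBVC  r1←0x74
5: · SUBLT
6: ✓ SUBHI  r3←0x42
7: ✓ CMP  NZCV=1001
8: · SUBEQ
9: · SUBVC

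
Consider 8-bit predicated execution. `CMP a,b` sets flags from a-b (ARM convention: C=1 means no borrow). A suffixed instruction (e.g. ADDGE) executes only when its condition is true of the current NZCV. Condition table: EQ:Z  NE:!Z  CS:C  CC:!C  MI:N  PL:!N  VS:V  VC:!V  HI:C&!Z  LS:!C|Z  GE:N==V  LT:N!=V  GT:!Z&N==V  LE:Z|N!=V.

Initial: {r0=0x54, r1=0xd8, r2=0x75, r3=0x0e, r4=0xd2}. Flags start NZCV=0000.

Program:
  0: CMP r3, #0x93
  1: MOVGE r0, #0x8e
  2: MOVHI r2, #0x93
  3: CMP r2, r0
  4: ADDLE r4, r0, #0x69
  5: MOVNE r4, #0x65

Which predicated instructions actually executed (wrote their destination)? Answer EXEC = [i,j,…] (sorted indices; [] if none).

EXEC = [1,5]

0: ✓ CMP  NZCV=0000
1: ✓ MOVGE  r0←0x8e
2: · MOVHI
3: ✓ CMP  NZCV=1001
4: · ADDLE
5: ✓ MOVNE  r4←0x65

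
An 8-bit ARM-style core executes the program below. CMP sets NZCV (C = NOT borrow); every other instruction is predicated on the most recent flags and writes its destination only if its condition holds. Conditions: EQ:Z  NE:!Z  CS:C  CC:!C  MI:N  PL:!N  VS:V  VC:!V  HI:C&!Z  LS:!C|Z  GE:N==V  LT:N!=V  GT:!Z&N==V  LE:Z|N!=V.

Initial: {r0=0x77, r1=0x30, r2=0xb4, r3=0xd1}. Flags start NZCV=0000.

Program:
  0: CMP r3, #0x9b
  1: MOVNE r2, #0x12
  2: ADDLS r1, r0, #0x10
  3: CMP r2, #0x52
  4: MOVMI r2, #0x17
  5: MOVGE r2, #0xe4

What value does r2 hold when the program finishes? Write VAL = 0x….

VAL = 0x17

[0] flags=0010 → (cmp)
[1] flags=0010 NE?T → r2=0x12
[2] flags=0010 LS?F → skip
[3] flags=1000 → (cmp)
[4] flags=1000 MI?T → r2=0x17
[5] flags=1000 GE?F → skip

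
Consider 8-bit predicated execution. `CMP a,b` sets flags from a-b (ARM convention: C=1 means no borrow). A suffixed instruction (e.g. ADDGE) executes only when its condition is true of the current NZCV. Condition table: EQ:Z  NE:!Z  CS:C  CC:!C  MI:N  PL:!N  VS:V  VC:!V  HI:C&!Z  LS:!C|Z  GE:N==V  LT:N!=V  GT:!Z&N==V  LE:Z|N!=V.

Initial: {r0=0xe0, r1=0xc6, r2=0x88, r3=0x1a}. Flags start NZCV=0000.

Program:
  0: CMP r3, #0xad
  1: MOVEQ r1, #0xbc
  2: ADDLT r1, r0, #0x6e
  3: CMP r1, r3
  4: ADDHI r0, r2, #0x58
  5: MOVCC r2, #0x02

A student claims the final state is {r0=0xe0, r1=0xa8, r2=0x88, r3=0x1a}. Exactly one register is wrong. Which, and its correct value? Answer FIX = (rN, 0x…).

FIX = (r1, 0xc6)

0: ✓ CMP  NZCV=0000
1: · MOVEQ
2: · ADDLT
3: ✓ CMP  NZCV=1010
4: ✓ ADDHI  r0←0xe0
5: · MOVCC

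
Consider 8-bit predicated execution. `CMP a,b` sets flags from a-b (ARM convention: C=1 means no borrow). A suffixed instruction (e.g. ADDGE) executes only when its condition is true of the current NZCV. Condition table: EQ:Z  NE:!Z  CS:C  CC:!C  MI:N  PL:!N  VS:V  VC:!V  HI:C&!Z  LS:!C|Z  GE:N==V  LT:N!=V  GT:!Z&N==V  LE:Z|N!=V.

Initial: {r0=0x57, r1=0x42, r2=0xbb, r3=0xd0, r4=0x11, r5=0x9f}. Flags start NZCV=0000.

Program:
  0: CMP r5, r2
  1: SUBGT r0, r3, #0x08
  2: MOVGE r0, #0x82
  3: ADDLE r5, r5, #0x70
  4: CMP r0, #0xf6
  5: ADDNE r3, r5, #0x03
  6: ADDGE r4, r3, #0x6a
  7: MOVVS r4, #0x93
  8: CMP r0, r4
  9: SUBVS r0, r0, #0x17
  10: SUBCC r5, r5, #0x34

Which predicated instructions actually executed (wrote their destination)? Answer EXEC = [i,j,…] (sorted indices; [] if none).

EXEC = [3,5,6,10]

0: ✓ CMP  NZCV=1000
1: · SUBGT
2: · MOVGE
3: ✓ ADDLE  r5←0x0f
4: ✓ CMP  NZCV=0000
5: ✓ ADDNE  r3←0x12
6: ✓ ADDGE  r4←0x7c
7: · MOVVS
8: ✓ CMP  NZCV=1000
9: · SUBVS
10: ✓ SUBCC  r5←0xdb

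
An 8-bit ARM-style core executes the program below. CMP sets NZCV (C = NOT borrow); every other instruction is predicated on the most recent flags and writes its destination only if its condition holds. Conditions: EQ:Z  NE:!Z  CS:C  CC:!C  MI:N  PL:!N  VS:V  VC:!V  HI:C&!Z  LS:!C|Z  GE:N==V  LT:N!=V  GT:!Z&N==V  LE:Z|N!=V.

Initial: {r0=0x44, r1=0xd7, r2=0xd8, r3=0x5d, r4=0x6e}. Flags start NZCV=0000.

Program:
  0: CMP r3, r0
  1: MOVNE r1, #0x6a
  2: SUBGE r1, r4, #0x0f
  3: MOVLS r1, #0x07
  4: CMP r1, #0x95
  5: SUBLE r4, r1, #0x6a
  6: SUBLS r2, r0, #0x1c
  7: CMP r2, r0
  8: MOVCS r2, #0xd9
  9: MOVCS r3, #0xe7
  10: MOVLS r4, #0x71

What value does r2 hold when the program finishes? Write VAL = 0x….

[0] flags=0010 → (cmp)
[1] flags=0010 NE?T → r1=0x6a
[2] flags=0010 GE?T → r1=0x5f
[3] flags=0010 LS?F → skip
[4] flags=1001 → (cmp)
[5] flags=1001 LE?F → skip
[6] flags=1001 LS?T → r2=0x28
[7] flags=1000 → (cmp)
[8] flags=1000 CS?F → skip
[9] flags=1000 CS?F → skip
[10] flags=1000 LS?T → r4=0x71

VAL = 0x28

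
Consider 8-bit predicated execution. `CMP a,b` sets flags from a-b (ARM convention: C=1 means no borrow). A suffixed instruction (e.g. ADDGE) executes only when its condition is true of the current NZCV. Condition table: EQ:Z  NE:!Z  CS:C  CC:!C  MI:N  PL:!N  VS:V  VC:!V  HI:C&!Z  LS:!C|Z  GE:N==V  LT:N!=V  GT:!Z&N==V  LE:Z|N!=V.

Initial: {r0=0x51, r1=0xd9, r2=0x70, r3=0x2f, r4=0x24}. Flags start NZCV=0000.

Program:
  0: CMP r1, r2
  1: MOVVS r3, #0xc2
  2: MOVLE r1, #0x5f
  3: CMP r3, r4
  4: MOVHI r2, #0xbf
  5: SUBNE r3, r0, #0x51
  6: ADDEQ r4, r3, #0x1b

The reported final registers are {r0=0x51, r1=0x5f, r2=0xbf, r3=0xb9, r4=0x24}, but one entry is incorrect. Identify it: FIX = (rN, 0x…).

[0] flags=0011 → (cmp)
[1] flags=0011 VS?T → r3=0xc2
[2] flags=0011 LE?T → r1=0x5f
[3] flags=1010 → (cmp)
[4] flags=1010 HI?T → r2=0xbf
[5] flags=1010 NE?T → r3=0x00
[6] flags=1010 EQ?F → skip

FIX = (r3, 0x00)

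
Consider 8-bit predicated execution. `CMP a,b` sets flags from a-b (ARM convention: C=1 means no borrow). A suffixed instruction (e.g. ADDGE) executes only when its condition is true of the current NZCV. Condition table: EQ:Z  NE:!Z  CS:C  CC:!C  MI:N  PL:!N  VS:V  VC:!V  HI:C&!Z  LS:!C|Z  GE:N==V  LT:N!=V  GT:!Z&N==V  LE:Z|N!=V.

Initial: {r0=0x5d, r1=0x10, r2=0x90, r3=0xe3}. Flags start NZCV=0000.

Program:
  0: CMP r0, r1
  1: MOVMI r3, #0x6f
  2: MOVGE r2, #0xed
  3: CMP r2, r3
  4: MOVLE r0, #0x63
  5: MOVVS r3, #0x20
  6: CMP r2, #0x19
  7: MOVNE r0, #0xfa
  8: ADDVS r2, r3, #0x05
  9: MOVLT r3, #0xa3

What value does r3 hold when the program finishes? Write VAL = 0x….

[0] flags=0010 → (cmp)
[1] flags=0010 MI?F → skip
[2] flags=0010 GE?T → r2=0xed
[3] flags=0010 → (cmp)
[4] flags=0010 LE?F → skip
[5] flags=0010 VS?F → skip
[6] flags=1010 → (cmp)
[7] flags=1010 NE?T → r0=0xfa
[8] flags=1010 VS?F → skip
[9] flags=1010 LT?T → r3=0xa3

VAL = 0xa3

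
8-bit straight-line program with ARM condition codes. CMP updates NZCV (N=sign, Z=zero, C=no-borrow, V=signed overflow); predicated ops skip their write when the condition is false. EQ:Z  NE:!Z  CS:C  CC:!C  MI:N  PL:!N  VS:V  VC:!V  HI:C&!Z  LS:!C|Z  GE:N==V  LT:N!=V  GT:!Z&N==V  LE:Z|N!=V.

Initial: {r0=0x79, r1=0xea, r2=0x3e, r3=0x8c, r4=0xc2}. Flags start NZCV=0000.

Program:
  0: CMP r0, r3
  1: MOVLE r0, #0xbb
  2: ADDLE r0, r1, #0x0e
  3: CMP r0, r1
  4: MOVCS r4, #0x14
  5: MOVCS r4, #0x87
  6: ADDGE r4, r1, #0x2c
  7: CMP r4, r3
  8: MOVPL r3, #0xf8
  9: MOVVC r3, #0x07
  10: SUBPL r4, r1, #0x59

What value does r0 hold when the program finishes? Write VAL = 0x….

VAL = 0x79

[0] flags=1001 → (cmp)
[1] flags=1001 LE?F → skip
[2] flags=1001 LE?F → skip
[3] flags=1001 → (cmp)
[4] flags=1001 CS?F → skip
[5] flags=1001 CS?F → skip
[6] flags=1001 GE?T → r4=0x16
[7] flags=1001 → (cmp)
[8] flags=1001 PL?F → skip
[9] flags=1001 VC?F → skip
[10] flags=1001 PL?F → skip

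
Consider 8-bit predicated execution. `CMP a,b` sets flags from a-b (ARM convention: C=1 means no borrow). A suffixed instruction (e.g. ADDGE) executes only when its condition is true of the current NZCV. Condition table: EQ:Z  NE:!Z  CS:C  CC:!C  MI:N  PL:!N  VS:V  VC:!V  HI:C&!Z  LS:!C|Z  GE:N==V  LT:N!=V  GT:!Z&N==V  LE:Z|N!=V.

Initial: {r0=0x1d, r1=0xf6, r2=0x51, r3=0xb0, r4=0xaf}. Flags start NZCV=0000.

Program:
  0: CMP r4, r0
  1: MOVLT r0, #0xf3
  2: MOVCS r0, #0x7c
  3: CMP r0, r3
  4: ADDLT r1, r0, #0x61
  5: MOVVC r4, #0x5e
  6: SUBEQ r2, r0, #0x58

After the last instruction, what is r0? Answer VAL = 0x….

VAL = 0x7c

0: ✓ CMP  NZCV=1010
1: ✓ MOVLT  r0←0xf3
2: ✓ MOVCS  r0←0x7c
3: ✓ CMP  NZCV=1001
4: · ADDLT
5: · MOVVC
6: · SUBEQ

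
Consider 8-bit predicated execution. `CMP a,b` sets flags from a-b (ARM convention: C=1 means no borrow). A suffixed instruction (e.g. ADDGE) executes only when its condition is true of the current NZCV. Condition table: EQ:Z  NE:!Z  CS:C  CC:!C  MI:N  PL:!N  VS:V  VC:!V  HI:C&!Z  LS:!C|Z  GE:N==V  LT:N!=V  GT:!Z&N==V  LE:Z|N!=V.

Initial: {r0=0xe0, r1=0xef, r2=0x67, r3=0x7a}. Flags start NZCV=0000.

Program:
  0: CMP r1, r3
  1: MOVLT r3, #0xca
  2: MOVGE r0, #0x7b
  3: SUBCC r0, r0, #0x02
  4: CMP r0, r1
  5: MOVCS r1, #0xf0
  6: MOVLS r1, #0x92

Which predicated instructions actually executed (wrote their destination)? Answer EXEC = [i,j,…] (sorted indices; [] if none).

[0] flags=0011 → (cmp)
[1] flags=0011 LT?T → r3=0xca
[2] flags=0011 GE?F → skip
[3] flags=0011 CC?F → skip
[4] flags=1000 → (cmp)
[5] flags=1000 CS?F → skip
[6] flags=1000 LS?T → r1=0x92

EXEC = [1,6]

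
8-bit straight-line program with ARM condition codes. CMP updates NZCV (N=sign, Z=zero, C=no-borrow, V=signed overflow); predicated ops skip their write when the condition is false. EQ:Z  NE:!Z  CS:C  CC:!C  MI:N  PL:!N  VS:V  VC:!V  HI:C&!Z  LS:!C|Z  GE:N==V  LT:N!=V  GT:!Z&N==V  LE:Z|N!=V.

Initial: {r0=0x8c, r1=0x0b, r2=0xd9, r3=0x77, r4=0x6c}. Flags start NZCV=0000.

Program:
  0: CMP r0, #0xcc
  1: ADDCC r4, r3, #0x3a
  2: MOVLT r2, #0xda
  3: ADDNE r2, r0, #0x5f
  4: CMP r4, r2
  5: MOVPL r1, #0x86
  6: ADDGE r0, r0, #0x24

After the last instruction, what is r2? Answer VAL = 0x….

[0] flags=1000 → (cmp)
[1] flags=1000 CC?T → r4=0xb1
[2] flags=1000 LT?T → r2=0xda
[3] flags=1000 NE?T → r2=0xeb
[4] flags=1000 → (cmp)
[5] flags=1000 PL?F → skip
[6] flags=1000 GE?F → skip

VAL = 0xeb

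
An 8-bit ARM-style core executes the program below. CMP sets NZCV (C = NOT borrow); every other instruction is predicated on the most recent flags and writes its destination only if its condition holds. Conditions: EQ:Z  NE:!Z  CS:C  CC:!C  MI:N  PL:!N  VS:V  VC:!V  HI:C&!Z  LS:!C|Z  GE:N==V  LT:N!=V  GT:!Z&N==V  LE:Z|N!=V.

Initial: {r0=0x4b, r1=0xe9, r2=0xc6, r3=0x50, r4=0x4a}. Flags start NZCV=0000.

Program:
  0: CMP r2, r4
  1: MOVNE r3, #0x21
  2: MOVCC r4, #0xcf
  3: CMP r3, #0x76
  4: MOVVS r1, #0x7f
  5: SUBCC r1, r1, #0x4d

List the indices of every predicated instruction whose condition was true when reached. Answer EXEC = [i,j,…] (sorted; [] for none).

EXEC = [1,5]

[0] flags=0011 → (cmp)
[1] flags=0011 NE?T → r3=0x21
[2] flags=0011 CC?F → skip
[3] flags=1000 → (cmp)
[4] flags=1000 VS?F → skip
[5] flags=1000 CC?T → r1=0x9c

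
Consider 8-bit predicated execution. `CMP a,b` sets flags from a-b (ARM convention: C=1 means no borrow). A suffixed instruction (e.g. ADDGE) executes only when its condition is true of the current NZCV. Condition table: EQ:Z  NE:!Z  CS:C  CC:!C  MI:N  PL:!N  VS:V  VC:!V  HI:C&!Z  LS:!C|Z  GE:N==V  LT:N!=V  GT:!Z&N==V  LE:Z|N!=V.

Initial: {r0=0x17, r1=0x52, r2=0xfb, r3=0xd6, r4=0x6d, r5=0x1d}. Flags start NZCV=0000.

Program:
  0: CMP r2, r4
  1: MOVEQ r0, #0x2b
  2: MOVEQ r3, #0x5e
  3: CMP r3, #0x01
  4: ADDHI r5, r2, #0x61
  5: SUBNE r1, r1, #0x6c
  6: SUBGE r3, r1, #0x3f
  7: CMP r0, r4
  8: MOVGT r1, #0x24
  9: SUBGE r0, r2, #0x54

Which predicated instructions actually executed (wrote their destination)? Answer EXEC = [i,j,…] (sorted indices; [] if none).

EXEC = [4,5]

[0] flags=1010 → (cmp)
[1] flags=1010 EQ?F → skip
[2] flags=1010 EQ?F → skip
[3] flags=1010 → (cmp)
[4] flags=1010 HI?T → r5=0x5c
[5] flags=1010 NE?T → r1=0xe6
[6] flags=1010 GE?F → skip
[7] flags=1000 → (cmp)
[8] flags=1000 GT?F → skip
[9] flags=1000 GE?F → skip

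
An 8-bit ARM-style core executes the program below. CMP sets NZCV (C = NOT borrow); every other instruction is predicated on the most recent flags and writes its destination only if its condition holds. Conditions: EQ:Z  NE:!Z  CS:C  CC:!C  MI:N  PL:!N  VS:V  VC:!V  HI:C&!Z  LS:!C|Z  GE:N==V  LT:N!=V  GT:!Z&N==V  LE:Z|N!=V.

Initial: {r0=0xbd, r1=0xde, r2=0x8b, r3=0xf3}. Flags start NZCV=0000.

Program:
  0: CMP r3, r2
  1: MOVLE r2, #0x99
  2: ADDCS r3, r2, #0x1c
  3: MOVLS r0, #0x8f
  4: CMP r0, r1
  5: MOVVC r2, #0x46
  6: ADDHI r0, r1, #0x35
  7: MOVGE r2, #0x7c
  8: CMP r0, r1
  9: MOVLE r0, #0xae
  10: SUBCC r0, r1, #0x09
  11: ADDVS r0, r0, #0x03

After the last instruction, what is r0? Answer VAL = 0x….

[0] flags=0010 → (cmp)
[1] flags=0010 LE?F → skip
[2] flags=0010 CS?T → r3=0xa7
[3] flags=0010 LS?F → skip
[4] flags=1000 → (cmp)
[5] flags=1000 VC?T → r2=0x46
[6] flags=1000 HI?F → skip
[7] flags=1000 GE?F → skip
[8] flags=1000 → (cmp)
[9] flags=1000 LE?T → r0=0xae
[10] flags=1000 CC?T → r0=0xd5
[11] flags=1000 VS?F → skip

VAL = 0xd5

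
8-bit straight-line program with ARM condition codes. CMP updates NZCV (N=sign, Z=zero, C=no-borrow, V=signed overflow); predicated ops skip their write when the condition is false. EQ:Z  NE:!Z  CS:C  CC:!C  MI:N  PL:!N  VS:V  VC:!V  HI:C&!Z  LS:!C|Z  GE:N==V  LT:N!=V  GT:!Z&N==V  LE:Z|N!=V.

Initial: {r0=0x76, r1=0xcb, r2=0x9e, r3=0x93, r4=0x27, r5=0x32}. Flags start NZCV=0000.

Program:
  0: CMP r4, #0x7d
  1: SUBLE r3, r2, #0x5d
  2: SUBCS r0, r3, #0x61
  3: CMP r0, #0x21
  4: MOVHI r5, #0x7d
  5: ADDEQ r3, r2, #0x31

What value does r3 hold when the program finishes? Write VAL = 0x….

VAL = 0x41

[0] flags=1000 → (cmp)
[1] flags=1000 LE?T → r3=0x41
[2] flags=1000 CS?F → skip
[3] flags=0010 → (cmp)
[4] flags=0010 HI?T → r5=0x7d
[5] flags=0010 EQ?F → skip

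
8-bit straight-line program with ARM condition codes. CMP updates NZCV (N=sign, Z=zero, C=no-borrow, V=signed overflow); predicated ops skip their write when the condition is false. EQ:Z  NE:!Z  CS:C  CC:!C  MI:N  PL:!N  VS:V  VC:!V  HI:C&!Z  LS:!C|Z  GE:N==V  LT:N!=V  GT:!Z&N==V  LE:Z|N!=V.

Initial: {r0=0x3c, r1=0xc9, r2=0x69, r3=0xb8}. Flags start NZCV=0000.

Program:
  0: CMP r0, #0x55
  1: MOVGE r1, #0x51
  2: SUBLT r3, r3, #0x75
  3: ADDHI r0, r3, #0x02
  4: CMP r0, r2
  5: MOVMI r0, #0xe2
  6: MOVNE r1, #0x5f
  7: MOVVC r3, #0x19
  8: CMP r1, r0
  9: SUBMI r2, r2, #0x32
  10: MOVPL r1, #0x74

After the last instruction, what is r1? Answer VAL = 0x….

[0] flags=1000 → (cmp)
[1] flags=1000 GE?F → skip
[2] flags=1000 LT?T → r3=0x43
[3] flags=1000 HI?F → skip
[4] flags=1000 → (cmp)
[5] flags=1000 MI?T → r0=0xe2
[6] flags=1000 NE?T → r1=0x5f
[7] flags=1000 VC?T → r3=0x19
[8] flags=0000 → (cmp)
[9] flags=0000 MI?F → skip
[10] flags=0000 PL?T → r1=0x74

VAL = 0x74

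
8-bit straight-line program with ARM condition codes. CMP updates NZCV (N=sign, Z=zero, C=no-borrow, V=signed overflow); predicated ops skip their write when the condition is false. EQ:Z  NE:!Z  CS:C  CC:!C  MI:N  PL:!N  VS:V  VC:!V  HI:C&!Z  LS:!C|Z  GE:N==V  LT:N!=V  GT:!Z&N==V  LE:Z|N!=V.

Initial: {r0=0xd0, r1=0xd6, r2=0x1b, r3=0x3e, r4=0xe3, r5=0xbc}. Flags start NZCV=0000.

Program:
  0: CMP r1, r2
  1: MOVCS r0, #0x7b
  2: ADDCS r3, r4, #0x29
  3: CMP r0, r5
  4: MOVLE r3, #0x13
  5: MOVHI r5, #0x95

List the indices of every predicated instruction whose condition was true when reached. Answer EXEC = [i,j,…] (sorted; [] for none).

EXEC = [1,2]

0: ✓ CMP  NZCV=1010
1: ✓ MOVCS  r0←0x7b
2: ✓ ADDCS  r3←0x0c
3: ✓ CMP  NZCV=1001
4: · MOVLE
5: · MOVHI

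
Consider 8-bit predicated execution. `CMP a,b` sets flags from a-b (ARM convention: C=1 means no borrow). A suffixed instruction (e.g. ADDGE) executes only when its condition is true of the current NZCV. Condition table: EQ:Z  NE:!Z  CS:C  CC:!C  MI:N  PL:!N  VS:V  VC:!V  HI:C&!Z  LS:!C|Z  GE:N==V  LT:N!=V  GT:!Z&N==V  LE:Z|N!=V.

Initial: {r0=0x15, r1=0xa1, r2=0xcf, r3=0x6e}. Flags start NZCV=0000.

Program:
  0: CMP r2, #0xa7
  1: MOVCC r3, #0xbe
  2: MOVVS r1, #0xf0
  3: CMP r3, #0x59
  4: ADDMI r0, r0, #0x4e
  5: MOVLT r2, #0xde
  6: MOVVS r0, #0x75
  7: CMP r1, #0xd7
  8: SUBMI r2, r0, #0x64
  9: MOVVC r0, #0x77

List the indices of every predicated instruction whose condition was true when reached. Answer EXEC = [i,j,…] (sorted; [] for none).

[0] flags=0010 → (cmp)
[1] flags=0010 CC?F → skip
[2] flags=0010 VS?F → skip
[3] flags=0010 → (cmp)
[4] flags=0010 MI?F → skip
[5] flags=0010 LT?F → skip
[6] flags=0010 VS?F → skip
[7] flags=1000 → (cmp)
[8] flags=1000 MI?T → r2=0xb1
[9] flags=1000 VC?T → r0=0x77

EXEC = [8,9]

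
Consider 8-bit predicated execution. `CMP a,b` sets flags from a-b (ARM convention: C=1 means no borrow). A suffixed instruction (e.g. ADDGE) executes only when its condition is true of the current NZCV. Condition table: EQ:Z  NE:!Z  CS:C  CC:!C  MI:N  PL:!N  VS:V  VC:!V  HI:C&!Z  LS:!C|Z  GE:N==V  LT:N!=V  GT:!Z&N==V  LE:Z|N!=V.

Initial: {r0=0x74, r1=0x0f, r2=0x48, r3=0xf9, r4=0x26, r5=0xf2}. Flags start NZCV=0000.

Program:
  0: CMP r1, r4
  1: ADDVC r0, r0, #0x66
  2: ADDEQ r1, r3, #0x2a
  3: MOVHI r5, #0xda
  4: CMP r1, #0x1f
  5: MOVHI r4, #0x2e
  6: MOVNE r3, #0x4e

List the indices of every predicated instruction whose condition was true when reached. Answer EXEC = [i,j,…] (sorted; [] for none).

EXEC = [1,6]

[0] flags=1000 → (cmp)
[1] flags=1000 VC?T → r0=0xda
[2] flags=1000 EQ?F → skip
[3] flags=1000 HI?F → skip
[4] flags=1000 → (cmp)
[5] flags=1000 HI?F → skip
[6] flags=1000 NE?T → r3=0x4e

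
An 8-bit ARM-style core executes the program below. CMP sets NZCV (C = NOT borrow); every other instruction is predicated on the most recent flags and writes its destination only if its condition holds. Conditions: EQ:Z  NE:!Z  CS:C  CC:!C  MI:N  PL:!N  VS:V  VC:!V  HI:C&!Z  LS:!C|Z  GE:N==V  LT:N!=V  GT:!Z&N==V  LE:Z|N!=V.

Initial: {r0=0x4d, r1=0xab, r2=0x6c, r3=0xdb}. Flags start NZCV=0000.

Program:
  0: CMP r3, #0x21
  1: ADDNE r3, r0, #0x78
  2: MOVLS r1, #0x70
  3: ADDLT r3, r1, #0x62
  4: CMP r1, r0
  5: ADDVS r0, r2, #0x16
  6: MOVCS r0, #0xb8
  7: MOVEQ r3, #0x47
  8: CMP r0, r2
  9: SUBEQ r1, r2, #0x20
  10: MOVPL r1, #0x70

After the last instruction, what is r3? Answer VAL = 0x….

VAL = 0x0d

0: ✓ CMP  NZCV=1010
1: ✓ ADDNE  r3←0xc5
2: · MOVLS
3: ✓ ADDLT  r3←0x0d
4: ✓ CMP  NZCV=0011
5: ✓ ADDVS  r0←0x82
6: ✓ MOVCS  r0←0xb8
7: · MOVEQ
8: ✓ CMP  NZCV=0011
9: · SUBEQ
10: ✓ MOVPL  r1←0x70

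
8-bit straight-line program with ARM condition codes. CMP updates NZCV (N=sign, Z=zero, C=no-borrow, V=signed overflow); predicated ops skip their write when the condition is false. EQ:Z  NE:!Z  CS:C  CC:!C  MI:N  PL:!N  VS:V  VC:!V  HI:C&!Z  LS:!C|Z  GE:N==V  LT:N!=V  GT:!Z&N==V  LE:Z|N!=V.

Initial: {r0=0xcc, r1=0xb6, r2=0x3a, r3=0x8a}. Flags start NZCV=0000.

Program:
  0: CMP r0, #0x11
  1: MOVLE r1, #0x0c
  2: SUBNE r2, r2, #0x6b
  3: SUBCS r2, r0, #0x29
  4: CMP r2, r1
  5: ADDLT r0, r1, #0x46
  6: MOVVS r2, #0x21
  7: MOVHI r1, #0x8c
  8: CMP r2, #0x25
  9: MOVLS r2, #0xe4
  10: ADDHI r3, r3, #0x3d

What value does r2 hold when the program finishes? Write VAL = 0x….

0: ✓ CMP  NZCV=1010
1: ✓ MOVLE  r1←0x0c
2: ✓ SUBNE  r2←0xcf
3: ✓ SUBCS  r2←0xa3
4: ✓ CMP  NZCV=1010
5: ✓ ADDLT  r0←0x52
6: · MOVVS
7: ✓ MOVHI  r1←0x8c
8: ✓ CMP  NZCV=0011
9: · MOVLS
10: ✓ ADDHI  r3←0xc7

VAL = 0xa3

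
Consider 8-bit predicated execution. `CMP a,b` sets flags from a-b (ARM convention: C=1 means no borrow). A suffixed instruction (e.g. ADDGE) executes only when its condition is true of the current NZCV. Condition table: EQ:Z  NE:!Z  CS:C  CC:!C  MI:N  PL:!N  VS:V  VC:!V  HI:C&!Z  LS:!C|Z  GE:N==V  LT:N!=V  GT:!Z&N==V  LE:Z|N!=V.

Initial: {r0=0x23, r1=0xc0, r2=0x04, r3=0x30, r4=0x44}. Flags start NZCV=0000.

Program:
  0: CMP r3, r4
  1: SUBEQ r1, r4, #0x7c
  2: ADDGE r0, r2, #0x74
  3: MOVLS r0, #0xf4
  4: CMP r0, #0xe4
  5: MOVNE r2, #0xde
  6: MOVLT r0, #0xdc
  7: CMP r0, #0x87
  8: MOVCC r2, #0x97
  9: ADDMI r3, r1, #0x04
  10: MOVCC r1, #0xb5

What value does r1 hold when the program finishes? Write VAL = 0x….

VAL = 0xc0

[0] flags=1000 → (cmp)
[1] flags=1000 EQ?F → skip
[2] flags=1000 GE?F → skip
[3] flags=1000 LS?T → r0=0xf4
[4] flags=0010 → (cmp)
[5] flags=0010 NE?T → r2=0xde
[6] flags=0010 LT?F → skip
[7] flags=0010 → (cmp)
[8] flags=0010 CC?F → skip
[9] flags=0010 MI?F → skip
[10] flags=0010 CC?F → skip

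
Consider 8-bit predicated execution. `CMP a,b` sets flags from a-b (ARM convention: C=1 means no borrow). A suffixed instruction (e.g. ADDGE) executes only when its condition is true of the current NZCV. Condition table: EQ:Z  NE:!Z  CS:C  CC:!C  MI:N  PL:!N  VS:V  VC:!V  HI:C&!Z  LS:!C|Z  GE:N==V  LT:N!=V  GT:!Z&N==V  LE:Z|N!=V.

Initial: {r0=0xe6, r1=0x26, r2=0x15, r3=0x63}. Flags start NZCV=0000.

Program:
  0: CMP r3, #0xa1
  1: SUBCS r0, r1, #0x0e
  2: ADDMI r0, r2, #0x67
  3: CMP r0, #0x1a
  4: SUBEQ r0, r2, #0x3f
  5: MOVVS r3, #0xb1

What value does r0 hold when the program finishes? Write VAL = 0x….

0: ✓ CMP  NZCV=1001
1: · SUBCS
2: ✓ ADDMI  r0←0x7c
3: ✓ CMP  NZCV=0010
4: · SUBEQ
5: · MOVVS

VAL = 0x7c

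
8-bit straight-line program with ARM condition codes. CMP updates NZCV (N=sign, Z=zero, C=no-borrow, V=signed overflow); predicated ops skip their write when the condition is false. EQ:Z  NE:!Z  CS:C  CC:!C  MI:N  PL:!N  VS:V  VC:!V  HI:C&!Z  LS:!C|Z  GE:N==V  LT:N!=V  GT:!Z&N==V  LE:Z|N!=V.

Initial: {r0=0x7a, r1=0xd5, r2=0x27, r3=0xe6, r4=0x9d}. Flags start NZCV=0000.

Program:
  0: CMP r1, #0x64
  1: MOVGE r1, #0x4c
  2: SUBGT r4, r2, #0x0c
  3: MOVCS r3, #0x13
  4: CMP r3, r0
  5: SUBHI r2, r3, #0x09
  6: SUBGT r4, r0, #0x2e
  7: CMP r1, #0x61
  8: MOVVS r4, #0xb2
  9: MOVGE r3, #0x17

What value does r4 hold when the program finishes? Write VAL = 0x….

0: ✓ CMP  NZCV=0011
1: · MOVGE
2: · SUBGT
3: ✓ MOVCS  r3←0x13
4: ✓ CMP  NZCV=1000
5: · SUBHI
6: · SUBGT
7: ✓ CMP  NZCV=0011
8: ✓ MOVVS  r4←0xb2
9: · MOVGE

VAL = 0xb2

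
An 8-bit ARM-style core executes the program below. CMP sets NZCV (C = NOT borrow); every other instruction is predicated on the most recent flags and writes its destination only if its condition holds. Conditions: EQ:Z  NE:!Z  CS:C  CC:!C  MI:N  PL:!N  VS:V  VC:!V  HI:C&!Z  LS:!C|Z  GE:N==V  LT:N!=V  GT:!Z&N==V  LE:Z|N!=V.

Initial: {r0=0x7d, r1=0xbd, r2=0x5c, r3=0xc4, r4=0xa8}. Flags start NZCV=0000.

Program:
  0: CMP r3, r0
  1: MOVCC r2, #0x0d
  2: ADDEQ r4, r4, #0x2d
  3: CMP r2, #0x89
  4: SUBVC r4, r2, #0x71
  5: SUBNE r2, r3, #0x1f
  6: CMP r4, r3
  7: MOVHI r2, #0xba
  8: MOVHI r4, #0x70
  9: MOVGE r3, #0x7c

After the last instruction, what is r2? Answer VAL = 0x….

0: ✓ CMP  NZCV=0011
1: · MOVCC
2: · ADDEQ
3: ✓ CMP  NZCV=1001
4: · SUBVC
5: ✓ SUBNE  r2←0xa5
6: ✓ CMP  NZCV=1000
7: · MOVHI
8: · MOVHI
9: · MOVGE

VAL = 0xa5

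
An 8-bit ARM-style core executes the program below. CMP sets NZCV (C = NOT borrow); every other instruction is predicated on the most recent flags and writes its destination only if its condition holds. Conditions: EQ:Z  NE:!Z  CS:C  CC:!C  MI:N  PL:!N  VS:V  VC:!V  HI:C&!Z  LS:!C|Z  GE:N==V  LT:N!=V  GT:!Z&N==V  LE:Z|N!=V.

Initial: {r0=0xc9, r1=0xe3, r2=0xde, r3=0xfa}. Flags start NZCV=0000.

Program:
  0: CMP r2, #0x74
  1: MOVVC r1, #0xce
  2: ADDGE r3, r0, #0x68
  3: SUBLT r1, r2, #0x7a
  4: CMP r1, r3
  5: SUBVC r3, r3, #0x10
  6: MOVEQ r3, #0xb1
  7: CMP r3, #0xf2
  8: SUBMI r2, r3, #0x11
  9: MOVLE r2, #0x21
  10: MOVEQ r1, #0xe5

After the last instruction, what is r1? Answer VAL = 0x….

0: ✓ CMP  NZCV=0011
1: · MOVVC
2: · ADDGE
3: ✓ SUBLT  r1←0x64
4: ✓ CMP  NZCV=0000
5: ✓ SUBVC  r3←0xea
6: · MOVEQ
7: ✓ CMP  NZCV=1000
8: ✓ SUBMI  r2←0xd9
9: ✓ MOVLE  r2←0x21
10: · MOVEQ

VAL = 0x64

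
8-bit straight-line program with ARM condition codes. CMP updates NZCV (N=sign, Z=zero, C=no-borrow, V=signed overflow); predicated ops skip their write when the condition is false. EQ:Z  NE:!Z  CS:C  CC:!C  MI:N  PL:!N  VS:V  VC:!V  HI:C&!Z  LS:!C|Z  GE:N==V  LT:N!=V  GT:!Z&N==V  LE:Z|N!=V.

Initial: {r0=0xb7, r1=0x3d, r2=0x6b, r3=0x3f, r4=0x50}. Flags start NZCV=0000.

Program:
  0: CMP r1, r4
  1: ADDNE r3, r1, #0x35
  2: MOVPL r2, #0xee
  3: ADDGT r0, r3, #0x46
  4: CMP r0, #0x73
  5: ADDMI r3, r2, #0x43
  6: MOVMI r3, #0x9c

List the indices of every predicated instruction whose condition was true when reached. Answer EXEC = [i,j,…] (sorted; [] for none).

0: ✓ CMP  NZCV=1000
1: ✓ ADDNE  r3←0x72
2: · MOVPL
3: · ADDGT
4: ✓ CMP  NZCV=0011
5: · ADDMI
6: · MOVMI

EXEC = [1]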